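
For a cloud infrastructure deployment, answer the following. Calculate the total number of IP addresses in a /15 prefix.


Given: CIDR prefix /15
Host bits = 32 - 15 = 17
Total addresses = 2^17 = 131072

131072


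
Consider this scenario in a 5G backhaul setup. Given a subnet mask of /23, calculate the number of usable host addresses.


Given: subnet mask /23
Host bits = 32 - 23 = 9
Total addresses = 2^9 = 512
Usable hosts = 512 - 2 (network + broadcast) = 510

510


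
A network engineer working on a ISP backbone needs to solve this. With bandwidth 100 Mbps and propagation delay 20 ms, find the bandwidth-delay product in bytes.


Given: bandwidth = 100 Mbps, delay = 20 ms
BDP in bits = 100 * 10^6 * 20 / 1000
BDP in bits = 2000000
BDP in bytes = 2000000 / 8 = 250000

250000


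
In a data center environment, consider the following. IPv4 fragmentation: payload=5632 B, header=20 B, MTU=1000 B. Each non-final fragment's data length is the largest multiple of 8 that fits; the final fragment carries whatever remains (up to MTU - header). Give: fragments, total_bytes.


Max data per non-final fragment = floor((MTU - header)/8)*8 = floor((1000 - 20)/8)*8 = floor(980/8)*8 = 976 B
Final fragment needs no 8-byte alignment: it can carry up to MTU - header = 980 B
Non-final fragments needed = ceil((payload - 980) / 976) = ceil(4652/976) = ceil(4.7664) = 5
Number of fragments = 5 + 1 = 6
Fragment sizes (data): 5 * 976 B + 752 B (last, 752 <= 980 OK)
Total bytes sent = payload + n_frags * header = 5632 + 6*20 = 5632 + 120 = 5752 B

6, 5752


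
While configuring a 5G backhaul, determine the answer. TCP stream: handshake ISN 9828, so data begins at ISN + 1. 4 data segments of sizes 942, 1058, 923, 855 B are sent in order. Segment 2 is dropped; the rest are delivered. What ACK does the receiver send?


SYN uses sequence number 9828; first data byte = ISN + 1 = 9829.
Segment 1: SEQ = 9829, len = 942 B, covers [9829, 10770]
Segment 2: SEQ = 10771, len = 1058 B, covers [10771, 11828] [LOST]
Segment 3: SEQ = 11829, len = 923 B, covers [11829, 12751]
Segment 4: SEQ = 12752, len = 855 B, covers [12752, 13606]
In-order data received: bytes [9829, 10770] (segments 1..1).
Segment 2 missing -> gap begins at byte 10771; later segments buffered out of order.
Cumulative ACK = next expected in-order byte = 9829 + 942 = 10771

10771


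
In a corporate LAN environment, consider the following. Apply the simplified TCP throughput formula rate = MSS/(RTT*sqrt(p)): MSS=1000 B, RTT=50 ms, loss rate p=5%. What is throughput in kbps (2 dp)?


Given: MSS = 1000 bytes, RTT = 50 ms, loss = 5%
RTT in seconds = 50 / 1000 = 0.05
Loss rate = 5% = 0.05
sqrt(loss) = sqrt(0.05) = 0.223606797750
Throughput (bytes/s) = 1000 / (0.05 * 0.223606797750) = 89442.7191
Throughput (kbps) = 89442.7191 * 8 / 1000 = 715.541753 -> 715.54 kbps (2 dp)

715.54


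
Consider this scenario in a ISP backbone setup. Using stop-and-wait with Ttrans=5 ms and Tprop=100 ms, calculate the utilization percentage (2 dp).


Given: Ttrans = 5 ms, Tprop = 100 ms
RTT = 2 * Tprop = 2 * 100 = 200 ms
U = Ttrans / (Ttrans + RTT)
U = 5 / (5 + 200)
U = 5 / 205 = 0.02439
U% = 2.44%

2.44


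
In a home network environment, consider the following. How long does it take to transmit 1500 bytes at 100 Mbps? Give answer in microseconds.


Given: packet = 1500 bytes, bandwidth = 100 Mbps
Packet in bits = 1500 * 8 = 12000 bits
Bandwidth = 100 * 10^6 = 100000000 bps
Time = 12000 / 100000000 seconds
Time in us = 12000 * 10^6 / 100000000 = 120

120


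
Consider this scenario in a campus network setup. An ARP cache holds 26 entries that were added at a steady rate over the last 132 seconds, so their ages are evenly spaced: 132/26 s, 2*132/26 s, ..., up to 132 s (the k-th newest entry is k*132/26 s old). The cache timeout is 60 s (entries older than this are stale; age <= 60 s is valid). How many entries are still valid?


Ages are k * 132/26 s for k = 1..26 (spacing = 5.0769 s).
Entry k is valid iff k * 132/26 <= 60 iff k <= 26 * 60 / 132 = 11.8182
n_valid = floor(11.8182) = 11
(n_stale = 26 - 11 = 15)

11


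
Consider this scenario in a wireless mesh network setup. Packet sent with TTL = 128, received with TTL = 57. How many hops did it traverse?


Given: initial TTL = 128, received TTL = 57
Hops = initial TTL - received TTL
Hops = 128 - 57 = 71

71


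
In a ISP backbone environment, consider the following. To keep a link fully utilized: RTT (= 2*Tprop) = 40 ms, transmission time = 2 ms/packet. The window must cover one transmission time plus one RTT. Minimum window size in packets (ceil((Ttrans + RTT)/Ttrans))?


Given: Ttrans = 2 ms, RTT = 40 ms (= 2 * Tprop, Tprop = 20 ms)
Time until first ACK returns = Ttrans + RTT = 2 + 40 = 42 ms
Need W * Ttrans >= Ttrans + RTT  ->  W >= (Ttrans + RTT) / Ttrans
(Ttrans + RTT) / Ttrans = 42 / 2 = 21
W_min = ceil(21) = 21

21


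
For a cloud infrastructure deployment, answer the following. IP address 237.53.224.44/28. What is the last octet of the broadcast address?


Given: IP = 237.53.224.44, prefix = /28
Host bits = 32 - 28 = 4
Network last octet = 44 AND mask = 32
Host part size = 2^4 - 1 = 15
Broadcast last octet = 32 OR 15 = 47

47


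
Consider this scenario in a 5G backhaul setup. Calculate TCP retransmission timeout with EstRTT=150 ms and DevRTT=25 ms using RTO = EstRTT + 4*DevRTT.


Given: EstRTT = 150 ms, DevRTT = 25 ms
Timeout = EstRTT + 4 * DevRTT
4 * DevRTT = 4 * 25 = 100
Timeout = 150 + 100 = 250 ms

250


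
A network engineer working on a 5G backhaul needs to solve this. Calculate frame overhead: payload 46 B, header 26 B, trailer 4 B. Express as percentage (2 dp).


Given: payload = 46 B, header = 26 B, trailer = 4 B
Overhead bytes = header + trailer = 26 + 4 = 30
Total frame = payload + overhead = 46 + 30 = 76
Overhead % = 30 / 76 * 100 = 39.4737% -> 39.47% (2 dp)

39.47


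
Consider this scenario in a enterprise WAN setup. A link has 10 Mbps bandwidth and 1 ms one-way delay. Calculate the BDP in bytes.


Given: bandwidth = 10 Mbps, delay = 1 ms
BDP in bits = 10 * 10^6 * 1 / 1000
BDP in bits = 10000
BDP in bytes = 10000 / 8 = 1250

1250


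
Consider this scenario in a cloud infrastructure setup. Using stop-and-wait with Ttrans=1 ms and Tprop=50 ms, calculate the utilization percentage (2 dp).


Given: Ttrans = 1 ms, Tprop = 50 ms
RTT = 2 * Tprop = 2 * 50 = 100 ms
U = Ttrans / (Ttrans + RTT)
U = 1 / (1 + 100)
U = 1 / 101 = 0.009901
U% = 0.99%

0.99


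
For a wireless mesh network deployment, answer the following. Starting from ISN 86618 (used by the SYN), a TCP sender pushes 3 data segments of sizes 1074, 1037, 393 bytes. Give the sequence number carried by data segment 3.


The SYN occupies sequence number ISN = 86618, so the first data byte is ISN + 1 = 86619.
SEQ of data segment i = (ISN + 1) + sum of payload sizes of segments 1..i-1.
Segment 1: SEQ = 86619, payload = 1074 bytes
Segment 2: SEQ = 87693, payload = 1037 bytes
Segment 3: SEQ = 88730, payload = 393 bytes
SEQ of segment 3 = 86619 + 1074 + 1037 = 88730

88730


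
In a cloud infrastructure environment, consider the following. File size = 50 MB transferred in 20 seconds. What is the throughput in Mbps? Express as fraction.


Given: file = 50 MB, time = 20 s
File in Mb = 50 * 8 = 400 Mb
Throughput = 400 / 20 Mbps
Throughput = 20 Mbps

20


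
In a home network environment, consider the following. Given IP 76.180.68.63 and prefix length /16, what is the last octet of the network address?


Given: IP = 76.180.68.63, prefix = /16
Subnet mask = 255.255.0.0
Last octet of IP: 63
Last octet of mask: 0
Network last octet = 63 AND 0 = 0

0


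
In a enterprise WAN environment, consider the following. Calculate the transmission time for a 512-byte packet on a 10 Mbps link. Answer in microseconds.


Given: packet = 512 bytes, bandwidth = 10 Mbps
Packet in bits = 512 * 8 = 4096 bits
Bandwidth = 10 * 10^6 = 10000000 bps
Time = 4096 / 10000000 seconds
Time in us = 4096 * 10^6 / 10000000 = 409.6

409.6


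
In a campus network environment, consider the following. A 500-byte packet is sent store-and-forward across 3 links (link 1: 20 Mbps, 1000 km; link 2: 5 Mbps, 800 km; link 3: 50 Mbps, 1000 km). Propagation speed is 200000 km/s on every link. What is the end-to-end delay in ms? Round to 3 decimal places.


Packet = 500 bytes = 4000 bits. Store-and-forward: sum (t_trans + t_prop) per link.
Link 1: t_trans = 4000/(20*10^6) s = 0.2000 ms; t_prop = 1000/200000 s = 5.0000 ms; subtotal = 5.2000 ms
Link 2: t_trans = 4000/(5*10^6) s = 0.8000 ms; t_prop = 800/200000 s = 4.0000 ms; subtotal = 4.8000 ms
Link 3: t_trans = 4000/(50*10^6) s = 0.0800 ms; t_prop = 1000/200000 s = 5.0000 ms; subtotal = 5.0800 ms
End-to-end = 5.2000 + 4.8000 + 5.0800 = 15.0800 ms -> 15.080 ms (3 dp)

15.080


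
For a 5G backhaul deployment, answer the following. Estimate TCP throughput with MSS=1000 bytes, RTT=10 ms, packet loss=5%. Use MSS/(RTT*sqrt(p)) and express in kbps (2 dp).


Given: MSS = 1000 bytes, RTT = 10 ms, loss = 5%
RTT in seconds = 10 / 1000 = 0.01
Loss rate = 5% = 0.05
sqrt(loss) = sqrt(0.05) = 0.223606797750
Throughput (bytes/s) = 1000 / (0.01 * 0.223606797750) = 447213.5955
Throughput (kbps) = 447213.5955 * 8 / 1000 = 3577.708764 -> 3577.71 kbps (2 dp)

3577.71


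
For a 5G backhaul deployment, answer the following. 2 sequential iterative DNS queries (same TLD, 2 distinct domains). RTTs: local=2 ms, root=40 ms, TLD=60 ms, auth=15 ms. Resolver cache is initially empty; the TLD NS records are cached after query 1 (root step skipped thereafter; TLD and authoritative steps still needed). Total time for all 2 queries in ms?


Lookup 1 (cold cache): local + root + TLD + auth = 2 + 40 + 60 + 15 = 117 ms
Lookups 2..2 (TLD NS cached -> skip root; new domain -> still ask TLD and auth): local + TLD + auth = 2 + 60 + 15 = 77 ms each
Remaining 1 lookups: 1 * 77 = 77 ms
Total = 117 + 77 = 194 ms

194


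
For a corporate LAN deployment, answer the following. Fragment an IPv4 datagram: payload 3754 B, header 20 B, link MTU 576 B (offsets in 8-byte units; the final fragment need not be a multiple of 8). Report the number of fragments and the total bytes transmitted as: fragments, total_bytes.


Max data per non-final fragment = floor((MTU - header)/8)*8 = floor((576 - 20)/8)*8 = floor(556/8)*8 = 552 B
Final fragment needs no 8-byte alignment: it can carry up to MTU - header = 556 B
Non-final fragments needed = ceil((payload - 556) / 552) = ceil(3198/552) = ceil(5.7935) = 6
Number of fragments = 6 + 1 = 7
Fragment sizes (data): 6 * 552 B + 442 B (last, 442 <= 556 OK)
Total bytes sent = payload + n_frags * header = 3754 + 7*20 = 3754 + 140 = 3894 B

7, 3894


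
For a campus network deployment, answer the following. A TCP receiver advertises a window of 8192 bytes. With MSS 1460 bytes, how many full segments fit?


Given: RWND = 8192 bytes, MSS = 1460 bytes
Full segments = floor(RWND / MSS)
Full segments = floor(8192 / 1460)
Full segments = floor(5.611) = 5

5


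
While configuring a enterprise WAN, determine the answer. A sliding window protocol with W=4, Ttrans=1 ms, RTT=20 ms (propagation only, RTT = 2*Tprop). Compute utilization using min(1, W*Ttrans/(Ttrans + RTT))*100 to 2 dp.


Given: W = 4, Ttrans = 1 ms, RTT = 20 ms (= 2 * Tprop, Tprop = 10 ms)
Cycle time = Ttrans + RTT = 1 + 20 = 21 ms (first packet sent until its ACK returns)
W * Ttrans = 4 * 1 = 4 ms of sending per cycle
W * Ttrans / (Ttrans + RTT) = 4 / 21 = 0.190476
U = min(1, 0.190476) = 0.190476
U% = 19.05%

19.05


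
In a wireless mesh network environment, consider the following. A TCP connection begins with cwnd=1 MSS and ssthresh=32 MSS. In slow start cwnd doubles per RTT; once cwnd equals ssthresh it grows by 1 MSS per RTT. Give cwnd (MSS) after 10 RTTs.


RTT 0: cwnd = 1 MSS (initial)
RTT 1: cwnd = 2 MSS (slow start, doubled)
RTT 2: cwnd = 4 MSS (slow start, doubled)
RTT 3: cwnd = 8 MSS (slow start, doubled)
RTT 4: cwnd = 16 MSS (slow start, doubled)
RTT 5: cwnd = 32 MSS (slow start, doubled)
RTT 6: cwnd = 33 MSS (congestion avoidance, +1)
RTT 7: cwnd = 34 MSS (congestion avoidance, +1)
RTT 8: cwnd = 35 MSS (congestion avoidance, +1)
RTT 9: cwnd = 36 MSS (congestion avoidance, +1)
RTT 10: cwnd = 37 MSS (congestion avoidance, +1)

37


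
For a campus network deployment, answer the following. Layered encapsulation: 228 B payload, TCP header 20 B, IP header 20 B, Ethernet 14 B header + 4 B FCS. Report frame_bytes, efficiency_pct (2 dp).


TCP segment = 228 + 20 = 248 B
IP packet = 248 + 20 = 268 B
Ethernet frame = 268 + 14 + 4 = 286 B
Efficiency = app / frame = 228 / 286 = 0.797203 = 79.7203% -> 79.72% (2 dp)

286, 79.72


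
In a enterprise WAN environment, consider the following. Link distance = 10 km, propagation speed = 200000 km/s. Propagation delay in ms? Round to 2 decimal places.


Given: distance = 10 km, speed = 200000 km/s
Delay = distance / speed = 10 / 200000 seconds
Delay in ms = 10 * 1000 / 200000
Delay = 0.0500 ms
Rounded to 2 dp = 0.05 ms

0.05


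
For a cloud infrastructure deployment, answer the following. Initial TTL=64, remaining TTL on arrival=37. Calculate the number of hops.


Given: initial TTL = 64, received TTL = 37
Hops = initial TTL - received TTL
Hops = 64 - 37 = 27

27


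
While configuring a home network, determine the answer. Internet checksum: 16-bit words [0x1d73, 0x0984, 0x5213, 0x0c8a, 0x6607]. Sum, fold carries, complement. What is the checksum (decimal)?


Given words: [0x1d73, 0x0984, 0x5213, 0x0c8a, 0x6607]
Step 1: Sum all words
Raw sum = 7539 + 2436 + 21011 + 3210 + 26119 = 60315
One's complement = ~60315 & 0xFFFF = 5220

5220


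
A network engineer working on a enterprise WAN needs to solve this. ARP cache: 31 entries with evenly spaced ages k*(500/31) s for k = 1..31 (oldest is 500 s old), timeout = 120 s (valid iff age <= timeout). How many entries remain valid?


Ages are k * 500/31 s for k = 1..31 (spacing = 16.1290 s).
Entry k is valid iff k * 500/31 <= 120 iff k <= 31 * 120 / 500 = 7.4400
n_valid = floor(7.4400) = 7
(n_stale = 31 - 7 = 24)

7


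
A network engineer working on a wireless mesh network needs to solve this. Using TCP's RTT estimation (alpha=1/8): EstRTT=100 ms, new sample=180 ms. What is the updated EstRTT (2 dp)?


Given: EstRTT = 100 ms, SampleRTT = 180 ms, alpha = 1/8
New EstRTT = (1 - alpha) * EstRTT + alpha * SampleRTT
(7/8) * 100 = 87.5
(1/8) * 180 = 22.5
New EstRTT = 87.5 + 22.5 = 110 ms -> 110.00 ms (2 dp)

110.00


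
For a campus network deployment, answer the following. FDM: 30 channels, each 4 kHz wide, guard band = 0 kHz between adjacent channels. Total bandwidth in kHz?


Given: 30 channels, 4 kHz each, guard = 0 kHz
Channel bandwidth = 30 * 4 = 120 kHz
Guard bands = 29 gaps * 0 kHz = 0 kHz
Total = 120 + 0 = 120 kHz

120


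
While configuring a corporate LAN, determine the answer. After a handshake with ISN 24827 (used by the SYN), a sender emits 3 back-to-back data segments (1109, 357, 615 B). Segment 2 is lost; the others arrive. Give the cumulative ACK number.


SYN uses sequence number 24827; first data byte = ISN + 1 = 24828.
Segment 1: SEQ = 24828, len = 1109 B, covers [24828, 25936]
Segment 2: SEQ = 25937, len = 357 B, covers [25937, 26293] [LOST]
Segment 3: SEQ = 26294, len = 615 B, covers [26294, 26908]
In-order data received: bytes [24828, 25936] (segments 1..1).
Segment 2 missing -> gap begins at byte 25937; later segments buffered out of order.
Cumulative ACK = next expected in-order byte = 24828 + 1109 = 25937

25937


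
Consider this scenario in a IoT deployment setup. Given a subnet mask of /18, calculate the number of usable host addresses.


Given: subnet mask /18
Host bits = 32 - 18 = 14
Total addresses = 2^14 = 16384
Usable hosts = 16384 - 2 (network + broadcast) = 16382

16382


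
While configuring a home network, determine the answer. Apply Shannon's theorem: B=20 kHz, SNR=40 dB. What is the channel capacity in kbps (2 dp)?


Given: B = 20 kHz, SNR = 40 dB
SNR linear = 10^(40/10) = 10000
1 + SNR = 10001
log2(10001) = 13.2878566418
C = 20 * 1000 * 13.2878566418 = 265757.1328 bps
C = 265.757133 kbps -> 265.76 kbps (2 dp)

265.76


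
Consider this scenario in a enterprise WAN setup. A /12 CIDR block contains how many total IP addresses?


Given: CIDR prefix /12
Host bits = 32 - 12 = 20
Total addresses = 2^20 = 1048576

1048576


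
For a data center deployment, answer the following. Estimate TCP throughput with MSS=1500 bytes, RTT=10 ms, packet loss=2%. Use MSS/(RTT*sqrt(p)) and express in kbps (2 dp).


Given: MSS = 1500 bytes, RTT = 10 ms, loss = 2%
RTT in seconds = 10 / 1000 = 0.01
Loss rate = 2% = 0.02
sqrt(loss) = sqrt(0.02) = 0.141421356237
Throughput (bytes/s) = 1500 / (0.01 * 0.141421356237) = 1060660.1718
Throughput (kbps) = 1060660.1718 * 8 / 1000 = 8485.281374 -> 8485.28 kbps (2 dp)

8485.28


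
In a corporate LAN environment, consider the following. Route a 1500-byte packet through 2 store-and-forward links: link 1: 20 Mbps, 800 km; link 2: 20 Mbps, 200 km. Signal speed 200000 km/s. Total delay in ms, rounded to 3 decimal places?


Packet = 1500 bytes = 12000 bits. Store-and-forward: sum (t_trans + t_prop) per link.
Link 1: t_trans = 12000/(20*10^6) s = 0.6000 ms; t_prop = 800/200000 s = 4.0000 ms; subtotal = 4.6000 ms
Link 2: t_trans = 12000/(20*10^6) s = 0.6000 ms; t_prop = 200/200000 s = 1.0000 ms; subtotal = 1.6000 ms
End-to-end = 4.6000 + 1.6000 = 6.2000 ms -> 6.200 ms (3 dp)

6.200


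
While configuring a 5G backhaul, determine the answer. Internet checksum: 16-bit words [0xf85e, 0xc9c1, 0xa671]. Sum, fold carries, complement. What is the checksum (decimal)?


Given words: [0xf85e, 0xc9c1, 0xa671]
Step 1: Sum all words
Raw sum = 63582 + 51649 + 42609 = 157840
Step 2: Fold carry: (26768 + 2) = 26770
One's complement = ~26770 & 0xFFFF = 38765

38765


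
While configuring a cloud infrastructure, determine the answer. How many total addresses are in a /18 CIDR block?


Given: CIDR prefix /18
Host bits = 32 - 18 = 14
Total addresses = 2^14 = 16384

16384


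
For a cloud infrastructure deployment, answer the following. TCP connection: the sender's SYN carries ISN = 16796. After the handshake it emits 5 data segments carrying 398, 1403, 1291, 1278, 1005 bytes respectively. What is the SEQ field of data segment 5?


The SYN occupies sequence number ISN = 16796, so the first data byte is ISN + 1 = 16797.
SEQ of data segment i = (ISN + 1) + sum of payload sizes of segments 1..i-1.
Segment 1: SEQ = 16797, payload = 398 bytes
Segment 2: SEQ = 17195, payload = 1403 bytes
Segment 3: SEQ = 18598, payload = 1291 bytes
Segment 4: SEQ = 19889, payload = 1278 bytes
Segment 5: SEQ = 21167, payload = 1005 bytes
SEQ of segment 5 = 16797 + 398 + 1403 + 1291 + 1278 = 21167

21167


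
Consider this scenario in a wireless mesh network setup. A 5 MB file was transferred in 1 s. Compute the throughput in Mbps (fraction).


Given: file = 5 MB, time = 1 s
File in Mb = 5 * 8 = 40 Mb
Throughput = 40 / 1 Mbps
Throughput = 40 Mbps

40


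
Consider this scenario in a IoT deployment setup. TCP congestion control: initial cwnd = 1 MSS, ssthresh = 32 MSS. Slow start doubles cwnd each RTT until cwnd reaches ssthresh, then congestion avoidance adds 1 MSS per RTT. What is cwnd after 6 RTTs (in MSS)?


RTT 0: cwnd = 1 MSS (initial)
RTT 1: cwnd = 2 MSS (slow start, doubled)
RTT 2: cwnd = 4 MSS (slow start, doubled)
RTT 3: cwnd = 8 MSS (slow start, doubled)
RTT 4: cwnd = 16 MSS (slow start, doubled)
RTT 5: cwnd = 32 MSS (slow start, doubled)
RTT 6: cwnd = 33 MSS (congestion avoidance, +1)

33


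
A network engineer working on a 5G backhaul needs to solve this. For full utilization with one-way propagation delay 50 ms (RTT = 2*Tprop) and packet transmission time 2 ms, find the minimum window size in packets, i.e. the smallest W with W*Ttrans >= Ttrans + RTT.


Given: Ttrans = 2 ms, RTT = 100 ms (= 2 * Tprop, Tprop = 50 ms)
Time until first ACK returns = Ttrans + RTT = 2 + 100 = 102 ms
Need W * Ttrans >= Ttrans + RTT  ->  W >= (Ttrans + RTT) / Ttrans
(Ttrans + RTT) / Ttrans = 102 / 2 = 51
W_min = ceil(51) = 51

51


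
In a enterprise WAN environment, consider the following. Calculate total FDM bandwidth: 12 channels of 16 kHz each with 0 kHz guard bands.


Given: 12 channels, 16 kHz each, guard = 0 kHz
Channel bandwidth = 12 * 16 = 192 kHz
Guard bands = 11 gaps * 0 kHz = 0 kHz
Total = 192 + 0 = 192 kHz

192


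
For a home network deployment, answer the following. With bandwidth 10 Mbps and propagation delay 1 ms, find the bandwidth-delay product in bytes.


Given: bandwidth = 10 Mbps, delay = 1 ms
BDP in bits = 10 * 10^6 * 1 / 1000
BDP in bits = 10000
BDP in bytes = 10000 / 8 = 1250

1250


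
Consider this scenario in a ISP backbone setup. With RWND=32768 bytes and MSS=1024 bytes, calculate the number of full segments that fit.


Given: RWND = 32768 bytes, MSS = 1024 bytes
Full segments = floor(RWND / MSS)
Full segments = floor(32768 / 1024)
Full segments = floor(32.0) = 32

32


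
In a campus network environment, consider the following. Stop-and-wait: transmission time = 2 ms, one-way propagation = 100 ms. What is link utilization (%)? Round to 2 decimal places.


Given: Ttrans = 2 ms, Tprop = 100 ms
RTT = 2 * Tprop = 2 * 100 = 200 ms
U = Ttrans / (Ttrans + RTT)
U = 2 / (2 + 200)
U = 2 / 202 = 0.009901
U% = 0.99%

0.99


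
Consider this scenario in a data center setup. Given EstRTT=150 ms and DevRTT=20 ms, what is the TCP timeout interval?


Given: EstRTT = 150 ms, DevRTT = 20 ms
Timeout = EstRTT + 4 * DevRTT
4 * DevRTT = 4 * 20 = 80
Timeout = 150 + 80 = 230 ms

230


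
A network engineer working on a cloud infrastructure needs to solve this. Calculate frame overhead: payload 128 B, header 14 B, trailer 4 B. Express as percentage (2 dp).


Given: payload = 128 B, header = 14 B, trailer = 4 B
Overhead bytes = header + trailer = 14 + 4 = 18
Total frame = payload + overhead = 128 + 18 = 146
Overhead % = 18 / 146 * 100 = 12.3288% -> 12.33% (2 dp)

12.33


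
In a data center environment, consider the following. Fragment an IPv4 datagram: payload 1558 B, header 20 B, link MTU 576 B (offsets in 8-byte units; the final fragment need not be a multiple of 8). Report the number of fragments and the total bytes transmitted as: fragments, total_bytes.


Max data per non-final fragment = floor((MTU - header)/8)*8 = floor((576 - 20)/8)*8 = floor(556/8)*8 = 552 B
Final fragment needs no 8-byte alignment: it can carry up to MTU - header = 556 B
Non-final fragments needed = ceil((payload - 556) / 552) = ceil(1002/552) = ceil(1.8152) = 2
Number of fragments = 2 + 1 = 3
Fragment sizes (data): 2 * 552 B + 454 B (last, 454 <= 556 OK)
Total bytes sent = payload + n_frags * header = 1558 + 3*20 = 1558 + 60 = 1618 B

3, 1618


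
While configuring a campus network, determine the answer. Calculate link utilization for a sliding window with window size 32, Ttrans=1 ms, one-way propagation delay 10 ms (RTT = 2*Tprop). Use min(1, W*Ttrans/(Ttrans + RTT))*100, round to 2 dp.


Given: W = 32, Ttrans = 1 ms, RTT = 20 ms (= 2 * Tprop, Tprop = 10 ms)
Cycle time = Ttrans + RTT = 1 + 20 = 21 ms (first packet sent until its ACK returns)
W * Ttrans = 32 * 1 = 32 ms of sending per cycle
W * Ttrans / (Ttrans + RTT) = 32 / 21 = 1.523810
U = min(1, 1.523810) = 1.000000
U% = 100.00%

100.00


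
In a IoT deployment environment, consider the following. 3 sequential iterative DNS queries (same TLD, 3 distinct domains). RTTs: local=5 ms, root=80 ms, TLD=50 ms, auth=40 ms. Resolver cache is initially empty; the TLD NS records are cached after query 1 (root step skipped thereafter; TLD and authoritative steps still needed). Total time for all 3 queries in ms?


Lookup 1 (cold cache): local + root + TLD + auth = 5 + 80 + 50 + 40 = 175 ms
Lookups 2..3 (TLD NS cached -> skip root; new domain -> still ask TLD and auth): local + TLD + auth = 5 + 50 + 40 = 95 ms each
Remaining 2 lookups: 2 * 95 = 190 ms
Total = 175 + 190 = 365 ms

365


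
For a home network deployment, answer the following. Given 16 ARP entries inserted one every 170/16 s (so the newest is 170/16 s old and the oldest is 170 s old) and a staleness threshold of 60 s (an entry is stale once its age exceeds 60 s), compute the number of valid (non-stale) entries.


Ages are k * 170/16 s for k = 1..16 (spacing = 10.6250 s).
Entry k is valid iff k * 170/16 <= 60 iff k <= 16 * 60 / 170 = 5.6471
n_valid = floor(5.6471) = 5
(n_stale = 16 - 5 = 11)

5


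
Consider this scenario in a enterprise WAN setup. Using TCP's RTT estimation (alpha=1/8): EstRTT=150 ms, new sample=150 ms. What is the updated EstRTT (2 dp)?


Given: EstRTT = 150 ms, SampleRTT = 150 ms, alpha = 1/8
New EstRTT = (1 - alpha) * EstRTT + alpha * SampleRTT
(7/8) * 150 = 131.25
(1/8) * 150 = 18.75
New EstRTT = 131.25 + 18.75 = 150 ms -> 150.00 ms (2 dp)

150.00


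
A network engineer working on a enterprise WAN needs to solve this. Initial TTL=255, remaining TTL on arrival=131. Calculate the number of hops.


Given: initial TTL = 255, received TTL = 131
Hops = initial TTL - received TTL
Hops = 255 - 131 = 124

124


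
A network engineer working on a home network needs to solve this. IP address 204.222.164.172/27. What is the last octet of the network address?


Given: IP = 204.222.164.172, prefix = /27
Subnet mask = 255.255.255.224
Last octet of IP: 172
Last octet of mask: 224
Network last octet = 172 AND 224 = 160

160


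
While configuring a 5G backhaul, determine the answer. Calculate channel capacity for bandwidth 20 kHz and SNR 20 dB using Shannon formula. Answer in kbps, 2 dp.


Given: B = 20 kHz, SNR = 20 dB
SNR linear = 10^(20/10) = 100
1 + SNR = 101
log2(101) = 6.6582114828
C = 20 * 1000 * 6.6582114828 = 133164.2297 bps
C = 133.164230 kbps -> 133.16 kbps (2 dp)

133.16


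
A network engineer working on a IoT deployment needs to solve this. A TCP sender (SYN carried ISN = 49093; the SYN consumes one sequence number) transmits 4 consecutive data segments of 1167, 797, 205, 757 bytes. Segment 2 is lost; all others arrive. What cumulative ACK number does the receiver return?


SYN uses sequence number 49093; first data byte = ISN + 1 = 49094.
Segment 1: SEQ = 49094, len = 1167 B, covers [49094, 50260]
Segment 2: SEQ = 50261, len = 797 B, covers [50261, 51057] [LOST]
Segment 3: SEQ = 51058, len = 205 B, covers [51058, 51262]
Segment 4: SEQ = 51263, len = 757 B, covers [51263, 52019]
In-order data received: bytes [49094, 50260] (segments 1..1).
Segment 2 missing -> gap begins at byte 50261; later segments buffered out of order.
Cumulative ACK = next expected in-order byte = 49094 + 1167 = 50261

50261


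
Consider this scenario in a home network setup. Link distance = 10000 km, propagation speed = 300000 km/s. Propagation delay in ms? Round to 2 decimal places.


Given: distance = 10000 km, speed = 300000 km/s
Delay = distance / speed = 10000 / 300000 seconds
Delay in ms = 10000 * 1000 / 300000
Delay = 33.3333 ms
Rounded to 2 dp = 33.33 ms

33.33


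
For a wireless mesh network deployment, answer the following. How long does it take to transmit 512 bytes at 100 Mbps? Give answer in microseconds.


Given: packet = 512 bytes, bandwidth = 100 Mbps
Packet in bits = 512 * 8 = 4096 bits
Bandwidth = 100 * 10^6 = 100000000 bps
Time = 4096 / 100000000 seconds
Time in us = 4096 * 10^6 / 100000000 = 40.96

40.96


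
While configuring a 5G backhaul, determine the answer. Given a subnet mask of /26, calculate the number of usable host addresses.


Given: subnet mask /26
Host bits = 32 - 26 = 6
Total addresses = 2^6 = 64
Usable hosts = 64 - 2 (network + broadcast) = 62

62


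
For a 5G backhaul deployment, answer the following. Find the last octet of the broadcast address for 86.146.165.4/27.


Given: IP = 86.146.165.4, prefix = /27
Host bits = 32 - 27 = 5
Network last octet = 4 AND mask = 0
Host part size = 2^5 - 1 = 31
Broadcast last octet = 0 OR 31 = 31

31


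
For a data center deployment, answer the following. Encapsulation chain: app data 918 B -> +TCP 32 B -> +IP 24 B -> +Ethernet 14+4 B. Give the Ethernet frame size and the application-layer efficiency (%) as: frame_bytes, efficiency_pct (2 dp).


TCP segment = 918 + 32 = 950 B
IP packet = 950 + 24 = 974 B
Ethernet frame = 974 + 14 + 4 = 992 B
Efficiency = app / frame = 918 / 992 = 0.925403 = 92.5403% -> 92.54% (2 dp)

992, 92.54


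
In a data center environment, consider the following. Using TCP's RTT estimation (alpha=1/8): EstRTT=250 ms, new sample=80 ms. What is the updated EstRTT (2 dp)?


Given: EstRTT = 250 ms, SampleRTT = 80 ms, alpha = 1/8
New EstRTT = (1 - alpha) * EstRTT + alpha * SampleRTT
(7/8) * 250 = 218.75
(1/8) * 80 = 10
New EstRTT = 218.75 + 10 = 228.75 ms -> 228.75 ms (2 dp)

228.75


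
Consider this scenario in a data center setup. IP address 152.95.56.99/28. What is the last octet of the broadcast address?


Given: IP = 152.95.56.99, prefix = /28
Host bits = 32 - 28 = 4
Network last octet = 99 AND mask = 96
Host part size = 2^4 - 1 = 15
Broadcast last octet = 96 OR 15 = 111

111


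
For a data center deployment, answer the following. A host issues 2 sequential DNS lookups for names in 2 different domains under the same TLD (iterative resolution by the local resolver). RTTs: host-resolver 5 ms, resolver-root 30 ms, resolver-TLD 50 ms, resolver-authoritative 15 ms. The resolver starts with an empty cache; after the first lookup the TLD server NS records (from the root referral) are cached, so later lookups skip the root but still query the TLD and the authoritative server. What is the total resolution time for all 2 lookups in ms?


Lookup 1 (cold cache): local + root + TLD + auth = 5 + 30 + 50 + 15 = 100 ms
Lookups 2..2 (TLD NS cached -> skip root; new domain -> still ask TLD and auth): local + TLD + auth = 5 + 50 + 15 = 70 ms each
Remaining 1 lookups: 1 * 70 = 70 ms
Total = 100 + 70 = 170 ms

170


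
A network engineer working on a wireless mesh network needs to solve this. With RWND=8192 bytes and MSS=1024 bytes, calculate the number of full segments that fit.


Given: RWND = 8192 bytes, MSS = 1024 bytes
Full segments = floor(RWND / MSS)
Full segments = floor(8192 / 1024)
Full segments = floor(8.0) = 8

8


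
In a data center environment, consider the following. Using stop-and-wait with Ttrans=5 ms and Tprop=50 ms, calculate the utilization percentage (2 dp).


Given: Ttrans = 5 ms, Tprop = 50 ms
RTT = 2 * Tprop = 2 * 50 = 100 ms
U = Ttrans / (Ttrans + RTT)
U = 5 / (5 + 100)
U = 5 / 105 = 0.047619
U% = 4.76%

4.76


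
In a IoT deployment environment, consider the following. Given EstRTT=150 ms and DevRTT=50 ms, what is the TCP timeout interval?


Given: EstRTT = 150 ms, DevRTT = 50 ms
Timeout = EstRTT + 4 * DevRTT
4 * DevRTT = 4 * 50 = 200
Timeout = 150 + 200 = 350 ms

350


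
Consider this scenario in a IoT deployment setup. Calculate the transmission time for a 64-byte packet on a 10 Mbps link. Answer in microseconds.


Given: packet = 64 bytes, bandwidth = 10 Mbps
Packet in bits = 64 * 8 = 512 bits
Bandwidth = 10 * 10^6 = 10000000 bps
Time = 512 / 10000000 seconds
Time in us = 512 * 10^6 / 10000000 = 51.2

51.2


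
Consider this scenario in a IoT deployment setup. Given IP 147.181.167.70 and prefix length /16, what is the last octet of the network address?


Given: IP = 147.181.167.70, prefix = /16
Subnet mask = 255.255.0.0
Last octet of IP: 70
Last octet of mask: 0
Network last octet = 70 AND 0 = 0

0


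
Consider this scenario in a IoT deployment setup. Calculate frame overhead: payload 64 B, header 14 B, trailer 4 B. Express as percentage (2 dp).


Given: payload = 64 B, header = 14 B, trailer = 4 B
Overhead bytes = header + trailer = 14 + 4 = 18
Total frame = payload + overhead = 64 + 18 = 82
Overhead % = 18 / 82 * 100 = 21.9512% -> 21.95% (2 dp)

21.95


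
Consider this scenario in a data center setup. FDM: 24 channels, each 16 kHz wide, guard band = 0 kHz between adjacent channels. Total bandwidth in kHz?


Given: 24 channels, 16 kHz each, guard = 0 kHz
Channel bandwidth = 24 * 16 = 384 kHz
Guard bands = 23 gaps * 0 kHz = 0 kHz
Total = 384 + 0 = 384 kHz

384


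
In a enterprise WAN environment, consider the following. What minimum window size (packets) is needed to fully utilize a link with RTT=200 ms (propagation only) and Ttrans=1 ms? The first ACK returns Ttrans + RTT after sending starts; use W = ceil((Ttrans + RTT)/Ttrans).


Given: Ttrans = 1 ms, RTT = 200 ms (= 2 * Tprop, Tprop = 100 ms)
Time until first ACK returns = Ttrans + RTT = 1 + 200 = 201 ms
Need W * Ttrans >= Ttrans + RTT  ->  W >= (Ttrans + RTT) / Ttrans
(Ttrans + RTT) / Ttrans = 201 / 1 = 201
W_min = ceil(201) = 201

201


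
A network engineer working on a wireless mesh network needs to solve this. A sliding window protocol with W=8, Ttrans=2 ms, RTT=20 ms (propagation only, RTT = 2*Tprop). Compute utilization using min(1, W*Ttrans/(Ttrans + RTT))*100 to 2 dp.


Given: W = 8, Ttrans = 2 ms, RTT = 20 ms (= 2 * Tprop, Tprop = 10 ms)
Cycle time = Ttrans + RTT = 2 + 20 = 22 ms (first packet sent until its ACK returns)
W * Ttrans = 8 * 2 = 16 ms of sending per cycle
W * Ttrans / (Ttrans + RTT) = 16 / 22 = 0.727273
U = min(1, 0.727273) = 0.727273
U% = 72.73%

72.73


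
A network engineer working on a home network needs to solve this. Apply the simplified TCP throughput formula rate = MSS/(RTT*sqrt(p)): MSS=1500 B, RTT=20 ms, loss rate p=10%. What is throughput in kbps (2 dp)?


Given: MSS = 1500 bytes, RTT = 20 ms, loss = 10%
RTT in seconds = 20 / 1000 = 0.02
Loss rate = 10% = 0.1
sqrt(loss) = sqrt(0.1) = 0.316227766017
Throughput (bytes/s) = 1500 / (0.02 * 0.316227766017) = 237170.8245
Throughput (kbps) = 237170.8245 * 8 / 1000 = 1897.366596 -> 1897.37 kbps (2 dp)

1897.37


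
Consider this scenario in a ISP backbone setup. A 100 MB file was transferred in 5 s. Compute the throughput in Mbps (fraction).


Given: file = 100 MB, time = 5 s
File in Mb = 100 * 8 = 800 Mb
Throughput = 800 / 5 Mbps
Throughput = 160 Mbps

160


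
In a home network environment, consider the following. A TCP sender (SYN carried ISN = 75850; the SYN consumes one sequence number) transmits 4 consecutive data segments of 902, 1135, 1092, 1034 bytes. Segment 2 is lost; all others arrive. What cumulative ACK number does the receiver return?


SYN uses sequence number 75850; first data byte = ISN + 1 = 75851.
Segment 1: SEQ = 75851, len = 902 B, covers [75851, 76752]
Segment 2: SEQ = 76753, len = 1135 B, covers [76753, 77887] [LOST]
Segment 3: SEQ = 77888, len = 1092 B, covers [77888, 78979]
Segment 4: SEQ = 78980, len = 1034 B, covers [78980, 80013]
In-order data received: bytes [75851, 76752] (segments 1..1).
Segment 2 missing -> gap begins at byte 76753; later segments buffered out of order.
Cumulative ACK = next expected in-order byte = 75851 + 902 = 76753

76753


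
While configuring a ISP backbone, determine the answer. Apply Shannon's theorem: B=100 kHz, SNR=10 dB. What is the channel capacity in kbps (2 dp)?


Given: B = 100 kHz, SNR = 10 dB
SNR linear = 10^(10/10) = 10
1 + SNR = 11
log2(11) = 3.4594316186
C = 100 * 1000 * 3.4594316186 = 345943.1619 bps
C = 345.943162 kbps -> 345.94 kbps (2 dp)

345.94


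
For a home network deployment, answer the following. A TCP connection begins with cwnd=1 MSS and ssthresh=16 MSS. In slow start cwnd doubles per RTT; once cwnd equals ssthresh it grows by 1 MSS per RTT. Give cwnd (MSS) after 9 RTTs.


RTT 0: cwnd = 1 MSS (initial)
RTT 1: cwnd = 2 MSS (slow start, doubled)
RTT 2: cwnd = 4 MSS (slow start, doubled)
RTT 3: cwnd = 8 MSS (slow start, doubled)
RTT 4: cwnd = 16 MSS (slow start, doubled)
RTT 5: cwnd = 17 MSS (congestion avoidance, +1)
RTT 6: cwnd = 18 MSS (congestion avoidance, +1)
RTT 7: cwnd = 19 MSS (congestion avoidance, +1)
RTT 8: cwnd = 20 MSS (congestion avoidance, +1)
RTT 9: cwnd = 21 MSS (congestion avoidance, +1)

21


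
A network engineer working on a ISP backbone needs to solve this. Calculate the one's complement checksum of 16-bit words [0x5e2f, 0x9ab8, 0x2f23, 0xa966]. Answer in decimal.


Given words: [0x5e2f, 0x9ab8, 0x2f23, 0xa966]
Step 1: Sum all words
Raw sum = 24111 + 39608 + 12067 + 43366 = 119152
Step 2: Fold carry: (53616 + 1) = 53617
One's complement = ~53617 & 0xFFFF = 11918

11918


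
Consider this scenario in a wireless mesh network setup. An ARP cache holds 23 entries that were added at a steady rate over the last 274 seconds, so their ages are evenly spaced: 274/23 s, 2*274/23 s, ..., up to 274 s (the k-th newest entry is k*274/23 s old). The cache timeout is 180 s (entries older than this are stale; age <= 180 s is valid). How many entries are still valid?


Ages are k * 274/23 s for k = 1..23 (spacing = 11.9130 s).
Entry k is valid iff k * 274/23 <= 180 iff k <= 23 * 180 / 274 = 15.1095
n_valid = floor(15.1095) = 15
(n_stale = 23 - 15 = 8)

15


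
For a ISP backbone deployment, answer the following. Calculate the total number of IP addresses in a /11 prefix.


Given: CIDR prefix /11
Host bits = 32 - 11 = 21
Total addresses = 2^21 = 2097152

2097152


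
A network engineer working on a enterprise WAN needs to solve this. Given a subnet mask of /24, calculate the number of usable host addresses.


Given: subnet mask /24
Host bits = 32 - 24 = 8
Total addresses = 2^8 = 256
Usable hosts = 256 - 2 (network + broadcast) = 254

254


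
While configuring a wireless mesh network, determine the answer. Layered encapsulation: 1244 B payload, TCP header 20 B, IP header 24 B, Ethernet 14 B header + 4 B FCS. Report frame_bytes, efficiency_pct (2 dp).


TCP segment = 1244 + 20 = 1264 B
IP packet = 1264 + 24 = 1288 B
Ethernet frame = 1288 + 14 + 4 = 1306 B
Efficiency = app / frame = 1244 / 1306 = 0.952527 = 95.2527% -> 95.25% (2 dp)

1306, 95.25


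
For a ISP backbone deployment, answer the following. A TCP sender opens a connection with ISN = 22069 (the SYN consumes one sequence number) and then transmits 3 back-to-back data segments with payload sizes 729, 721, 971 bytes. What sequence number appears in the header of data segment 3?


The SYN occupies sequence number ISN = 22069, so the first data byte is ISN + 1 = 22070.
SEQ of data segment i = (ISN + 1) + sum of payload sizes of segments 1..i-1.
Segment 1: SEQ = 22070, payload = 729 bytes
Segment 2: SEQ = 22799, payload = 721 bytes
Segment 3: SEQ = 23520, payload = 971 bytes
SEQ of segment 3 = 22070 + 729 + 721 = 23520

23520


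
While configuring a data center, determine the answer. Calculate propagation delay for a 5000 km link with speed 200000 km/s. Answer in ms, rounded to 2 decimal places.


Given: distance = 5000 km, speed = 200000 km/s
Delay = distance / speed = 5000 / 200000 seconds
Delay in ms = 5000 * 1000 / 200000
Delay = 25.0000 ms
Rounded to 2 dp = 25.00 ms

25.00


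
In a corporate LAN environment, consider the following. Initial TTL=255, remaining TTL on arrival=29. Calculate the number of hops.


Given: initial TTL = 255, received TTL = 29
Hops = initial TTL - received TTL
Hops = 255 - 29 = 226

226


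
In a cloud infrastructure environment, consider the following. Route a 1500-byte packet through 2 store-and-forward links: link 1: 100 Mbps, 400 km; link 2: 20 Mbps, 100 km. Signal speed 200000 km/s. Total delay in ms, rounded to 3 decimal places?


Packet = 1500 bytes = 12000 bits. Store-and-forward: sum (t_trans + t_prop) per link.
Link 1: t_trans = 12000/(100*10^6) s = 0.1200 ms; t_prop = 400/200000 s = 2.0000 ms; subtotal = 2.1200 ms
Link 2: t_trans = 12000/(20*10^6) s = 0.6000 ms; t_prop = 100/200000 s = 0.5000 ms; subtotal = 1.1000 ms
End-to-end = 2.1200 + 1.1000 = 3.2200 ms -> 3.220 ms (3 dp)

3.220


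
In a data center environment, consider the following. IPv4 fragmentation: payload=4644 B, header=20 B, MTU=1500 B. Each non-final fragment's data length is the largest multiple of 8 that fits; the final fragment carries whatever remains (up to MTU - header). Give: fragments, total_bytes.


Max data per non-final fragment = floor((MTU - header)/8)*8 = floor((1500 - 20)/8)*8 = floor(1480/8)*8 = 1480 B
Final fragment needs no 8-byte alignment: it can carry up to MTU - header = 1480 B
Non-final fragments needed = ceil((payload - 1480) / 1480) = ceil(3164/1480) = ceil(2.1378) = 3
Number of fragments = 3 + 1 = 4
Fragment sizes (data): 3 * 1480 B + 204 B (last, 204 <= 1480 OK)
Total bytes sent = payload + n_frags * header = 4644 + 4*20 = 4644 + 80 = 4724 B

4, 4724
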